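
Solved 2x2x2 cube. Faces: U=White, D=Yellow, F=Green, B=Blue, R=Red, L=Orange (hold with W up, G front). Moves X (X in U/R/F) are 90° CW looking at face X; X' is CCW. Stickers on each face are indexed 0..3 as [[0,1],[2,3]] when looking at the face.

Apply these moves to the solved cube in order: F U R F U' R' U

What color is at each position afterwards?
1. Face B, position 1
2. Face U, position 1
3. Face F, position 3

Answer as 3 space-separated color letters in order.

Answer: Y R Y

Derivation:
After move 1 (F): F=GGGG U=WWOO R=WRWR D=RRYY L=OYOY
After move 2 (U): U=OWOW F=WRGG R=BBWR B=OYBB L=GGOY
After move 3 (R): R=WBRB U=OROG F=WRGY D=RBYO B=WYWB
After move 4 (F): F=GWYR U=ORYG R=OBGB D=RWYO L=GROB
After move 5 (U'): U=RGOY F=GRYR R=GWGB B=OBWB L=WYOB
After move 6 (R'): R=WBGG U=RWOO F=GGYY D=RRYR B=OBWB
After move 7 (U): U=OROW F=WBYY R=OBGG B=WYWB L=GGOB
Query 1: B[1] = Y
Query 2: U[1] = R
Query 3: F[3] = Y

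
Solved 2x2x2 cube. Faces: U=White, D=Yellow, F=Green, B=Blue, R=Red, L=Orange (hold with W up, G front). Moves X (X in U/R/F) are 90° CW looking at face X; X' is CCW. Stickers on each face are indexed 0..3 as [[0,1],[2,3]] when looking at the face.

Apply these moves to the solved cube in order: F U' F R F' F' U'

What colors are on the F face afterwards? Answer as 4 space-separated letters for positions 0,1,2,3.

After move 1 (F): F=GGGG U=WWOO R=WRWR D=RRYY L=OYOY
After move 2 (U'): U=WOWO F=OYGG R=GGWR B=WRBB L=BBOY
After move 3 (F): F=GOGY U=WOYB R=WGOR D=WGYY L=BROR
After move 4 (R): R=OWRG U=WOYY F=GGGY D=WBYW B=BROB
After move 5 (F'): F=GYGG U=WOOR R=BWWG D=RRYW L=BYOY
After move 6 (F'): F=YGGG U=WOBW R=RWRG D=YYYW L=BROO
After move 7 (U'): U=OWWB F=BRGG R=YGRG B=RWOB L=BROO
Query: F face = BRGG

Answer: B R G G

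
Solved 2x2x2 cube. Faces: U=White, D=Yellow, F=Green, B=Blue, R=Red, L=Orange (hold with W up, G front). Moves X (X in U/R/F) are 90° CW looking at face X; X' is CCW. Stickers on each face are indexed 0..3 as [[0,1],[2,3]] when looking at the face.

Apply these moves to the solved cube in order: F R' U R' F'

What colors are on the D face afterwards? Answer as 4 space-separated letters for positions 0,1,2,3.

After move 1 (F): F=GGGG U=WWOO R=WRWR D=RRYY L=OYOY
After move 2 (R'): R=RRWW U=WBOB F=GWGO D=RGYG B=YBRB
After move 3 (U): U=OWBB F=RRGO R=YBWW B=OYRB L=GWOY
After move 4 (R'): R=BWYW U=ORBO F=RWGB D=RRYO B=GYGB
After move 5 (F'): F=WBRG U=ORBY R=RWRW D=WYYO L=GOOB
Query: D face = WYYO

Answer: W Y Y O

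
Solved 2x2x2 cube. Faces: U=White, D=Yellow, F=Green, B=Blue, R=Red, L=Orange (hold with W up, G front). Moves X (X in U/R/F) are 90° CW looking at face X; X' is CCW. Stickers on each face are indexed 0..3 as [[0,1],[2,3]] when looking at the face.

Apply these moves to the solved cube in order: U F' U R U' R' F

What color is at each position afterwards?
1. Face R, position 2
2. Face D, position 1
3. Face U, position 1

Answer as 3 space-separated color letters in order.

After move 1 (U): U=WWWW F=RRGG R=BBRR B=OOBB L=GGOO
After move 2 (F'): F=RGRG U=WWBR R=YBYR D=GOYY L=GWOW
After move 3 (U): U=BWRW F=YBRG R=OOYR B=GWBB L=RGOW
After move 4 (R): R=YORO U=BBRG F=YORY D=GBYG B=WWWB
After move 5 (U'): U=BGBR F=RGRY R=YORO B=YOWB L=WWOW
After move 6 (R'): R=OOYR U=BWBY F=RGRR D=GGYY B=GOBB
After move 7 (F): F=RRRG U=BWWW R=BOYR D=YOYY L=WGOG
Query 1: R[2] = Y
Query 2: D[1] = O
Query 3: U[1] = W

Answer: Y O W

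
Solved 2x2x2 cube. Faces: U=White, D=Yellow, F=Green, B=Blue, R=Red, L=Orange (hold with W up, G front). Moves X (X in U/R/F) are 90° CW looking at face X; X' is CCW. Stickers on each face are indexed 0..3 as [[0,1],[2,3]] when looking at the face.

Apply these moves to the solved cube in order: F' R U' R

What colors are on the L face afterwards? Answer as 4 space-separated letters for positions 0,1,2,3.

After move 1 (F'): F=GGGG U=WWRR R=YRYR D=OOYY L=OWOW
After move 2 (R): R=YYRR U=WGRG F=GOGY D=OBYB B=RBWB
After move 3 (U'): U=GGWR F=OWGY R=GORR B=YYWB L=RBOW
After move 4 (R): R=RGRO U=GWWY F=OBGB D=OWYY B=RYGB
Query: L face = RBOW

Answer: R B O W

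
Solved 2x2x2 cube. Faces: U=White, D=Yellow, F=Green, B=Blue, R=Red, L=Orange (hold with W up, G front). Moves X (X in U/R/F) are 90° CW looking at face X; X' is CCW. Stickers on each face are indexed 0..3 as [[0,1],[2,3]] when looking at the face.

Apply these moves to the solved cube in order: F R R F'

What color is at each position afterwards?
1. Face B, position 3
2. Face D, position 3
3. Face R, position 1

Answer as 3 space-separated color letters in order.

After move 1 (F): F=GGGG U=WWOO R=WRWR D=RRYY L=OYOY
After move 2 (R): R=WWRR U=WGOG F=GRGY D=RBYB B=OBWB
After move 3 (R): R=RWRW U=WROY F=GBGB D=RWYO B=GBGB
After move 4 (F'): F=BBGG U=WRRR R=WWRW D=YYYO L=OYOO
Query 1: B[3] = B
Query 2: D[3] = O
Query 3: R[1] = W

Answer: B O W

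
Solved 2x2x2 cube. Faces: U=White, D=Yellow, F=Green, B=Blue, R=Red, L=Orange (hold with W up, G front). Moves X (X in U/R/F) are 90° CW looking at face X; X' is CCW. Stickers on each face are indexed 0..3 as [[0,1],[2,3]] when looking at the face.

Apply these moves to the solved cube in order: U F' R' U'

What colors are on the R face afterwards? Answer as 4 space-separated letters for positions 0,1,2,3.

After move 1 (U): U=WWWW F=RRGG R=BBRR B=OOBB L=GGOO
After move 2 (F'): F=RGRG U=WWBR R=YBYR D=GOYY L=GWOW
After move 3 (R'): R=BRYY U=WBBO F=RWRR D=GGYG B=YOOB
After move 4 (U'): U=BOWB F=GWRR R=RWYY B=BROB L=YOOW
Query: R face = RWYY

Answer: R W Y Y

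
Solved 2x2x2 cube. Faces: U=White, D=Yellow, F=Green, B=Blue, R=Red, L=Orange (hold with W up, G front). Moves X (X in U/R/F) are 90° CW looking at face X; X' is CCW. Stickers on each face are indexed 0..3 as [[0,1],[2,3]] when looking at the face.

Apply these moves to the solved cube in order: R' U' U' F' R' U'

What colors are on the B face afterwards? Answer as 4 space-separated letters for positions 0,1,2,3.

Answer: O R O B

Derivation:
After move 1 (R'): R=RRRR U=WBWB F=GWGW D=YGYG B=YBYB
After move 2 (U'): U=BBWW F=OOGW R=GWRR B=RRYB L=YBOO
After move 3 (U'): U=BWBW F=YBGW R=OORR B=GWYB L=RROO
After move 4 (F'): F=BWYG U=BWOR R=GOYR D=ROYG L=RWOB
After move 5 (R'): R=ORGY U=BYOG F=BWYR D=RWYG B=GWOB
After move 6 (U'): U=YGBO F=RWYR R=BWGY B=OROB L=GWOB
Query: B face = OROB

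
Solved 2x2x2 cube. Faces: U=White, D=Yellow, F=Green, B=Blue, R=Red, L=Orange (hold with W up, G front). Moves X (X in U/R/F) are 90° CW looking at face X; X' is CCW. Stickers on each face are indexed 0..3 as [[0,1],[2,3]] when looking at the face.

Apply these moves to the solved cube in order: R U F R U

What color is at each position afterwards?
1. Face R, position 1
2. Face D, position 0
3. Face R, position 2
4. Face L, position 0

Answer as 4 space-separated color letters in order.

Answer: O R R G

Derivation:
After move 1 (R): R=RRRR U=WGWG F=GYGY D=YBYB B=WBWB
After move 2 (U): U=WWGG F=RRGY R=WBRR B=OOWB L=GYOO
After move 3 (F): F=GRYR U=WWOY R=GBGR D=RWYB L=GYOB
After move 4 (R): R=GGRB U=WROR F=GWYB D=RWYO B=YOWB
After move 5 (U): U=OWRR F=GGYB R=YORB B=GYWB L=GWOB
Query 1: R[1] = O
Query 2: D[0] = R
Query 3: R[2] = R
Query 4: L[0] = G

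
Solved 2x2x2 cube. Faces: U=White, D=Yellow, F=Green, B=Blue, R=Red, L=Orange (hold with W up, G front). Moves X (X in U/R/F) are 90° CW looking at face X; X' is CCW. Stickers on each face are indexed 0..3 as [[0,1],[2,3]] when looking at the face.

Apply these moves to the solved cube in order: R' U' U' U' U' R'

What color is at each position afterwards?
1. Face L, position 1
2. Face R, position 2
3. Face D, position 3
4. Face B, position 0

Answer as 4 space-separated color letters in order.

Answer: O R W G

Derivation:
After move 1 (R'): R=RRRR U=WBWB F=GWGW D=YGYG B=YBYB
After move 2 (U'): U=BBWW F=OOGW R=GWRR B=RRYB L=YBOO
After move 3 (U'): U=BWBW F=YBGW R=OORR B=GWYB L=RROO
After move 4 (U'): U=WWBB F=RRGW R=YBRR B=OOYB L=GWOO
After move 5 (U'): U=WBWB F=GWGW R=RRRR B=YBYB L=OOOO
After move 6 (R'): R=RRRR U=WYWY F=GBGB D=YWYW B=GBGB
Query 1: L[1] = O
Query 2: R[2] = R
Query 3: D[3] = W
Query 4: B[0] = G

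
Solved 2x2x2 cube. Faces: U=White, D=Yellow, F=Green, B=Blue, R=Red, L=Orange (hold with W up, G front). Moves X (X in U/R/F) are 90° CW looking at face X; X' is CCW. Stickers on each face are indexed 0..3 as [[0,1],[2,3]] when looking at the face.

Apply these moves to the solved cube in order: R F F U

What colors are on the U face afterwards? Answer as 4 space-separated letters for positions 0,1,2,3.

Answer: B W Y G

Derivation:
After move 1 (R): R=RRRR U=WGWG F=GYGY D=YBYB B=WBWB
After move 2 (F): F=GGYY U=WGOO R=WRGR D=RRYB L=OYOB
After move 3 (F): F=YGYG U=WGBY R=OROR D=GWYB L=OROR
After move 4 (U): U=BWYG F=ORYG R=WBOR B=ORWB L=YGOR
Query: U face = BWYG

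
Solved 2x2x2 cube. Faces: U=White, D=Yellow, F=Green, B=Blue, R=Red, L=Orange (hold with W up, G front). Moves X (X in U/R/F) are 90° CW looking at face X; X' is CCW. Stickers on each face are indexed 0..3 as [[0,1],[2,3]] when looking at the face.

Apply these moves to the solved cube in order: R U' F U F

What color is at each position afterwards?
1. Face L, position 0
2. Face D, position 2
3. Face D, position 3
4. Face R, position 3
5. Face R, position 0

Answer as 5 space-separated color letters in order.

Answer: G Y B R B

Derivation:
After move 1 (R): R=RRRR U=WGWG F=GYGY D=YBYB B=WBWB
After move 2 (U'): U=GGWW F=OOGY R=GYRR B=RRWB L=WBOO
After move 3 (F): F=GOYO U=GGOB R=WYWR D=RGYB L=WYOB
After move 4 (U): U=OGBG F=WYYO R=RRWR B=WYWB L=GOOB
After move 5 (F): F=YWOY U=OGBO R=BRGR D=WRYB L=GROG
Query 1: L[0] = G
Query 2: D[2] = Y
Query 3: D[3] = B
Query 4: R[3] = R
Query 5: R[0] = B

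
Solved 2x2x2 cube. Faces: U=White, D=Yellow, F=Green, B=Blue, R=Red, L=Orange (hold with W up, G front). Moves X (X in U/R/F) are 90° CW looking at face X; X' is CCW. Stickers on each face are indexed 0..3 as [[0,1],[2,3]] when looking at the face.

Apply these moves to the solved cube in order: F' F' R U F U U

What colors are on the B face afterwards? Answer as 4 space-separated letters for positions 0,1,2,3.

Answer: G O W B

Derivation:
After move 1 (F'): F=GGGG U=WWRR R=YRYR D=OOYY L=OWOW
After move 2 (F'): F=GGGG U=WWYY R=OROR D=WWYY L=OROR
After move 3 (R): R=OORR U=WGYG F=GWGY D=WBYB B=YBWB
After move 4 (U): U=YWGG F=OOGY R=YBRR B=ORWB L=GWOR
After move 5 (F): F=GOYO U=YWRW R=GBGR D=RYYB L=GWOB
After move 6 (U): U=RYWW F=GBYO R=ORGR B=GWWB L=GOOB
After move 7 (U): U=WRWY F=ORYO R=GWGR B=GOWB L=GBOB
Query: B face = GOWB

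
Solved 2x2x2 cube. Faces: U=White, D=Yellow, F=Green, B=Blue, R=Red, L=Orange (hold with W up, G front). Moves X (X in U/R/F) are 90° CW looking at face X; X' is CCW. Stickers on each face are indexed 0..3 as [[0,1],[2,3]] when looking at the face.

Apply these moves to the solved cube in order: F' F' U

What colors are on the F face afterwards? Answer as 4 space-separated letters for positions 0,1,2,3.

After move 1 (F'): F=GGGG U=WWRR R=YRYR D=OOYY L=OWOW
After move 2 (F'): F=GGGG U=WWYY R=OROR D=WWYY L=OROR
After move 3 (U): U=YWYW F=ORGG R=BBOR B=ORBB L=GGOR
Query: F face = ORGG

Answer: O R G G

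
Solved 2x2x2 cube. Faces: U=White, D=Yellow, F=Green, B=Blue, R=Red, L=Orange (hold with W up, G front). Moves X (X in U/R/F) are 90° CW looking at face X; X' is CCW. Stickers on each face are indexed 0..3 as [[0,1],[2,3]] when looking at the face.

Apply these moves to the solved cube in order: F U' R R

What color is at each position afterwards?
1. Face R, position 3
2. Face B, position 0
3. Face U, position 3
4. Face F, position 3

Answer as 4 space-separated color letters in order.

Answer: G G Y W

Derivation:
After move 1 (F): F=GGGG U=WWOO R=WRWR D=RRYY L=OYOY
After move 2 (U'): U=WOWO F=OYGG R=GGWR B=WRBB L=BBOY
After move 3 (R): R=WGRG U=WYWG F=ORGY D=RBYW B=OROB
After move 4 (R): R=RWGG U=WRWY F=OBGW D=ROYO B=GRYB
Query 1: R[3] = G
Query 2: B[0] = G
Query 3: U[3] = Y
Query 4: F[3] = W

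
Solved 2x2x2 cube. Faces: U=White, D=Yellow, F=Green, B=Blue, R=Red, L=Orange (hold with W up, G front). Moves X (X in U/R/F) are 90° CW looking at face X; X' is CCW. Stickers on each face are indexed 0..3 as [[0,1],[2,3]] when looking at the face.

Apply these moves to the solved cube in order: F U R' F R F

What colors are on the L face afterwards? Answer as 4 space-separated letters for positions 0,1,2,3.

After move 1 (F): F=GGGG U=WWOO R=WRWR D=RRYY L=OYOY
After move 2 (U): U=OWOW F=WRGG R=BBWR B=OYBB L=GGOY
After move 3 (R'): R=BRBW U=OBOO F=WWGW D=RRYG B=YYRB
After move 4 (F): F=GWWW U=OBYG R=OROW D=BBYG L=GROR
After move 5 (R): R=OOWR U=OWYW F=GBWG D=BRYY B=GYBB
After move 6 (F): F=WGGB U=OWRR R=YOWR D=WOYY L=GBOR
Query: L face = GBOR

Answer: G B O R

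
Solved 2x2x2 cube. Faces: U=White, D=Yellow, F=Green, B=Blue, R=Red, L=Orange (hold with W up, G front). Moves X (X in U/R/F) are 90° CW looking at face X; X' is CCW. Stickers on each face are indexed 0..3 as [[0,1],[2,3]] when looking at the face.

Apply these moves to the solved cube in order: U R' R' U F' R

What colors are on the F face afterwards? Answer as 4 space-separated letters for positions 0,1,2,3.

Answer: R O R W

Derivation:
After move 1 (U): U=WWWW F=RRGG R=BBRR B=OOBB L=GGOO
After move 2 (R'): R=BRBR U=WBWO F=RWGW D=YRYG B=YOYB
After move 3 (R'): R=RRBB U=WYWY F=RBGO D=YWYW B=GORB
After move 4 (U): U=WWYY F=RRGO R=GOBB B=GGRB L=RBOO
After move 5 (F'): F=RORG U=WWGB R=WOYB D=BOYW L=RYOY
After move 6 (R): R=YWBO U=WOGG F=RORW D=BRYG B=BGWB
Query: F face = RORW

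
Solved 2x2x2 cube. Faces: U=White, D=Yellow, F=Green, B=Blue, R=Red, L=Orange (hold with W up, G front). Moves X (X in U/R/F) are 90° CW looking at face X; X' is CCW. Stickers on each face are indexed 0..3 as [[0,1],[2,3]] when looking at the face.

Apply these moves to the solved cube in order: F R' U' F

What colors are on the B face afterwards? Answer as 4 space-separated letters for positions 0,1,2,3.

After move 1 (F): F=GGGG U=WWOO R=WRWR D=RRYY L=OYOY
After move 2 (R'): R=RRWW U=WBOB F=GWGO D=RGYG B=YBRB
After move 3 (U'): U=BBWO F=OYGO R=GWWW B=RRRB L=YBOY
After move 4 (F): F=GOOY U=BBYB R=WWOW D=WGYG L=YROG
Query: B face = RRRB

Answer: R R R B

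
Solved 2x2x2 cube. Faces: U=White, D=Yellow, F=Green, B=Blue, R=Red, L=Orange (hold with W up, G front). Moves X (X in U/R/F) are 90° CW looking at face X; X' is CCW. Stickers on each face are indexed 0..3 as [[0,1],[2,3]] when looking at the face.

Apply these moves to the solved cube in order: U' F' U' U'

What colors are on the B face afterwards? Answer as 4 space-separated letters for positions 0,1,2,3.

After move 1 (U'): U=WWWW F=OOGG R=GGRR B=RRBB L=BBOO
After move 2 (F'): F=OGOG U=WWGR R=YGYR D=BOYY L=BWOW
After move 3 (U'): U=WRWG F=BWOG R=OGYR B=YGBB L=RROW
After move 4 (U'): U=RGWW F=RROG R=BWYR B=OGBB L=YGOW
Query: B face = OGBB

Answer: O G B B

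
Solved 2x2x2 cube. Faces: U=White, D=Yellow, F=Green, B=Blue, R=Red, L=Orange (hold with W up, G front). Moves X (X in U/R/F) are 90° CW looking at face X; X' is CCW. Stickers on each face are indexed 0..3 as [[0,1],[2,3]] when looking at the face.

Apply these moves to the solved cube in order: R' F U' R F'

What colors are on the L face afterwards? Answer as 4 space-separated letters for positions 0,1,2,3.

Answer: Y W O W

Derivation:
After move 1 (R'): R=RRRR U=WBWB F=GWGW D=YGYG B=YBYB
After move 2 (F): F=GGWW U=WBOO R=WRBR D=RRYG L=OYOG
After move 3 (U'): U=BOWO F=OYWW R=GGBR B=WRYB L=YBOG
After move 4 (R): R=BGRG U=BYWW F=ORWG D=RYYW B=OROB
After move 5 (F'): F=RGOW U=BYBR R=YGRG D=BGYW L=YWOW
Query: L face = YWOW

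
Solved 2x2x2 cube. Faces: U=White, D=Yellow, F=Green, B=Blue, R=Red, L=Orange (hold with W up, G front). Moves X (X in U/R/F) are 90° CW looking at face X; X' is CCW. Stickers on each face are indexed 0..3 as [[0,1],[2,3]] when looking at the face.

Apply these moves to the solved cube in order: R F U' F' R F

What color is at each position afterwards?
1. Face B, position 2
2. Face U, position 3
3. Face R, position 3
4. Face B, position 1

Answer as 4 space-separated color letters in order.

After move 1 (R): R=RRRR U=WGWG F=GYGY D=YBYB B=WBWB
After move 2 (F): F=GGYY U=WGOO R=WRGR D=RRYB L=OYOB
After move 3 (U'): U=GOWO F=OYYY R=GGGR B=WRWB L=WBOB
After move 4 (F'): F=YYOY U=GOGG R=RGRR D=BBYB L=WOOW
After move 5 (R): R=RRRG U=GYGY F=YBOB D=BWYW B=GROB
After move 6 (F): F=OYBB U=GYWO R=GRYG D=RRYW L=WBOW
Query 1: B[2] = O
Query 2: U[3] = O
Query 3: R[3] = G
Query 4: B[1] = R

Answer: O O G R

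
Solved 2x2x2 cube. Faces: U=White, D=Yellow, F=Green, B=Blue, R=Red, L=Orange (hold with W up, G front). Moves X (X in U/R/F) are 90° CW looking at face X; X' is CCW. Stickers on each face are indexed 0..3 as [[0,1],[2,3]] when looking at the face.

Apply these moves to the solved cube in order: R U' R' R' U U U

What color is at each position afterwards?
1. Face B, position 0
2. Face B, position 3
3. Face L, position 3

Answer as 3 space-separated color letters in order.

Answer: R B O

Derivation:
After move 1 (R): R=RRRR U=WGWG F=GYGY D=YBYB B=WBWB
After move 2 (U'): U=GGWW F=OOGY R=GYRR B=RRWB L=WBOO
After move 3 (R'): R=YRGR U=GWWR F=OGGW D=YOYY B=BRBB
After move 4 (R'): R=RRYG U=GBWB F=OWGR D=YGYW B=YROB
After move 5 (U): U=WGBB F=RRGR R=YRYG B=WBOB L=OWOO
After move 6 (U): U=BWBG F=YRGR R=WBYG B=OWOB L=RROO
After move 7 (U): U=BBGW F=WBGR R=OWYG B=RROB L=YROO
Query 1: B[0] = R
Query 2: B[3] = B
Query 3: L[3] = O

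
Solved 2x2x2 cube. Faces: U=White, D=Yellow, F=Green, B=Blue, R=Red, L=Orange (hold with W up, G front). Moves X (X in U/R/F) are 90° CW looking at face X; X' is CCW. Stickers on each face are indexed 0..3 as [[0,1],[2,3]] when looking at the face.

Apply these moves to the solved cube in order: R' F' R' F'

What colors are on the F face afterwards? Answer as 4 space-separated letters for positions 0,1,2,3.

After move 1 (R'): R=RRRR U=WBWB F=GWGW D=YGYG B=YBYB
After move 2 (F'): F=WWGG U=WBRR R=GRYR D=OOYG L=OBOW
After move 3 (R'): R=RRGY U=WYRY F=WBGR D=OWYG B=GBOB
After move 4 (F'): F=BRWG U=WYRG R=WROY D=BWYG L=OYOR
Query: F face = BRWG

Answer: B R W G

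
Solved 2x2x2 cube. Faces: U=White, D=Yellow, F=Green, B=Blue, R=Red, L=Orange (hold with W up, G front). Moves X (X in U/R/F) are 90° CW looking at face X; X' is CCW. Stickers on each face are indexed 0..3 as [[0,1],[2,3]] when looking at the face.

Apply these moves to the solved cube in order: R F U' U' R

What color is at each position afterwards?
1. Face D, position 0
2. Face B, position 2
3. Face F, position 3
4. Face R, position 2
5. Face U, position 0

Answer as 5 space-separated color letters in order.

After move 1 (R): R=RRRR U=WGWG F=GYGY D=YBYB B=WBWB
After move 2 (F): F=GGYY U=WGOO R=WRGR D=RRYB L=OYOB
After move 3 (U'): U=GOWO F=OYYY R=GGGR B=WRWB L=WBOB
After move 4 (U'): U=OOGW F=WBYY R=OYGR B=GGWB L=WROB
After move 5 (R): R=GORY U=OBGY F=WRYB D=RWYG B=WGOB
Query 1: D[0] = R
Query 2: B[2] = O
Query 3: F[3] = B
Query 4: R[2] = R
Query 5: U[0] = O

Answer: R O B R O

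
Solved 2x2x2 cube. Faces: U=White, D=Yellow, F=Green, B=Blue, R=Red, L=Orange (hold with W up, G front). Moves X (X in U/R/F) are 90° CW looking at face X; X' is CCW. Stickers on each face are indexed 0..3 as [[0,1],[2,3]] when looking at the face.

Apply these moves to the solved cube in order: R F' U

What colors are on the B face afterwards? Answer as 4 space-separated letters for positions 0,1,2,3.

After move 1 (R): R=RRRR U=WGWG F=GYGY D=YBYB B=WBWB
After move 2 (F'): F=YYGG U=WGRR R=BRYR D=OOYB L=OGOW
After move 3 (U): U=RWRG F=BRGG R=WBYR B=OGWB L=YYOW
Query: B face = OGWB

Answer: O G W B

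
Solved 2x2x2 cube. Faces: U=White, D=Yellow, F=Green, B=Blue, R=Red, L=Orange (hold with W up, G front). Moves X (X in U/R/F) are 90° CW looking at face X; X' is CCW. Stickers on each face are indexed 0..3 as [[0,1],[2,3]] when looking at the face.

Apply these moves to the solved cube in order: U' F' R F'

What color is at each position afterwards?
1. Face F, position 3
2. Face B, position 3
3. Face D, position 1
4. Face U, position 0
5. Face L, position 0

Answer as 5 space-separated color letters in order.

Answer: O B W W B

Derivation:
After move 1 (U'): U=WWWW F=OOGG R=GGRR B=RRBB L=BBOO
After move 2 (F'): F=OGOG U=WWGR R=YGYR D=BOYY L=BWOW
After move 3 (R): R=YYRG U=WGGG F=OOOY D=BBYR B=RRWB
After move 4 (F'): F=OYOO U=WGYR R=BYBG D=WWYR L=BGOG
Query 1: F[3] = O
Query 2: B[3] = B
Query 3: D[1] = W
Query 4: U[0] = W
Query 5: L[0] = B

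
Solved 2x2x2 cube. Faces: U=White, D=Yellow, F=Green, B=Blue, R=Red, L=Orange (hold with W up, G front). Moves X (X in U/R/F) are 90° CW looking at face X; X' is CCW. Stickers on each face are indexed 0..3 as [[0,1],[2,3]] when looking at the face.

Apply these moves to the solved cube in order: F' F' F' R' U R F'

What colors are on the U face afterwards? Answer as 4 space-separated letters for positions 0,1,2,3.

After move 1 (F'): F=GGGG U=WWRR R=YRYR D=OOYY L=OWOW
After move 2 (F'): F=GGGG U=WWYY R=OROR D=WWYY L=OROR
After move 3 (F'): F=GGGG U=WWOO R=WRWR D=RRYY L=OYOY
After move 4 (R'): R=RRWW U=WBOB F=GWGO D=RGYG B=YBRB
After move 5 (U): U=OWBB F=RRGO R=YBWW B=OYRB L=GWOY
After move 6 (R): R=WYWB U=ORBO F=RGGG D=RRYO B=BYWB
After move 7 (F'): F=GGRG U=ORWW R=RYRB D=WYYO L=GOOB
Query: U face = ORWW

Answer: O R W W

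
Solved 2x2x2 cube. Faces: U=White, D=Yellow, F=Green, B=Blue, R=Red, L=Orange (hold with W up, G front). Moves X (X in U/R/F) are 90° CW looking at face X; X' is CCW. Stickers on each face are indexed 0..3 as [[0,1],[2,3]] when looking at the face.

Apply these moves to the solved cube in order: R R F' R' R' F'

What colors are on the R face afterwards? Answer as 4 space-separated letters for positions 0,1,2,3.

After move 1 (R): R=RRRR U=WGWG F=GYGY D=YBYB B=WBWB
After move 2 (R): R=RRRR U=WYWY F=GBGB D=YWYW B=GBGB
After move 3 (F'): F=BBGG U=WYRR R=WRYR D=OOYW L=OYOW
After move 4 (R'): R=RRWY U=WGRG F=BYGR D=OBYG B=WBOB
After move 5 (R'): R=RYRW U=WORW F=BGGG D=OYYR B=GBBB
After move 6 (F'): F=GGBG U=WORR R=YYOW D=YWYR L=OWOR
Query: R face = YYOW

Answer: Y Y O W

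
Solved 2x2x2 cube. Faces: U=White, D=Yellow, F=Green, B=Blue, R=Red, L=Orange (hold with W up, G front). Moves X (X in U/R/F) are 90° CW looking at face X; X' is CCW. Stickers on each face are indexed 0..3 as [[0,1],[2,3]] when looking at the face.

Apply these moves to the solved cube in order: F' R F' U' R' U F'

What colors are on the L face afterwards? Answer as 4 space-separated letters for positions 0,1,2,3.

Answer: O W O B

Derivation:
After move 1 (F'): F=GGGG U=WWRR R=YRYR D=OOYY L=OWOW
After move 2 (R): R=YYRR U=WGRG F=GOGY D=OBYB B=RBWB
After move 3 (F'): F=OYGG U=WGYR R=BYOR D=WWYB L=OGOR
After move 4 (U'): U=GRWY F=OGGG R=OYOR B=BYWB L=RBOR
After move 5 (R'): R=YROO U=GWWB F=ORGY D=WGYG B=BYWB
After move 6 (U): U=WGBW F=YRGY R=BYOO B=RBWB L=OROR
After move 7 (F'): F=RYYG U=WGBO R=GYWO D=RRYG L=OWOB
Query: L face = OWOB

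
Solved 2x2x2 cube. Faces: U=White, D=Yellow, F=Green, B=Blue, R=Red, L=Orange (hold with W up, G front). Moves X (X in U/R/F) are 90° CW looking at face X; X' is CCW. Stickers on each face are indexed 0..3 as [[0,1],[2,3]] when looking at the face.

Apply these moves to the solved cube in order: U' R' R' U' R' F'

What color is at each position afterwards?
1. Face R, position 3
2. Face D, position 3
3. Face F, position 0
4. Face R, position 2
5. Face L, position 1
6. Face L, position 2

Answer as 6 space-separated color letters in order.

After move 1 (U'): U=WWWW F=OOGG R=GGRR B=RRBB L=BBOO
After move 2 (R'): R=GRGR U=WBWR F=OWGW D=YOYG B=YRYB
After move 3 (R'): R=RRGG U=WYWY F=OBGR D=YWYW B=GROB
After move 4 (U'): U=YYWW F=BBGR R=OBGG B=RROB L=GROO
After move 5 (R'): R=BGOG U=YOWR F=BYGW D=YBYR B=WRWB
After move 6 (F'): F=YWBG U=YOBO R=BGYG D=ROYR L=GROW
Query 1: R[3] = G
Query 2: D[3] = R
Query 3: F[0] = Y
Query 4: R[2] = Y
Query 5: L[1] = R
Query 6: L[2] = O

Answer: G R Y Y R O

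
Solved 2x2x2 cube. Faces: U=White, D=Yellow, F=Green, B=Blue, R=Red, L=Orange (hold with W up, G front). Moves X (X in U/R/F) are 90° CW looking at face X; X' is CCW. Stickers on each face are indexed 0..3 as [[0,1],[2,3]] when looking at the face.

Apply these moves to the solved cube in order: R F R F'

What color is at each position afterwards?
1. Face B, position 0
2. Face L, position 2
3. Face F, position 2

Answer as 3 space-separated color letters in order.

After move 1 (R): R=RRRR U=WGWG F=GYGY D=YBYB B=WBWB
After move 2 (F): F=GGYY U=WGOO R=WRGR D=RRYB L=OYOB
After move 3 (R): R=GWRR U=WGOY F=GRYB D=RWYW B=OBGB
After move 4 (F'): F=RBGY U=WGGR R=WWRR D=YBYW L=OYOO
Query 1: B[0] = O
Query 2: L[2] = O
Query 3: F[2] = G

Answer: O O G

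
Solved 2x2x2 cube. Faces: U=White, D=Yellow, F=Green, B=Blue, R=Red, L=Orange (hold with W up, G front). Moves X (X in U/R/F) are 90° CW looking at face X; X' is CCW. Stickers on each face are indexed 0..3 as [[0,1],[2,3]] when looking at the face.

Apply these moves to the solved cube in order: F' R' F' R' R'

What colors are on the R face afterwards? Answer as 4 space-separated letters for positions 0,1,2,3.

After move 1 (F'): F=GGGG U=WWRR R=YRYR D=OOYY L=OWOW
After move 2 (R'): R=RRYY U=WBRB F=GWGR D=OGYG B=YBOB
After move 3 (F'): F=WRGG U=WBRY R=GROY D=WWYG L=OBOR
After move 4 (R'): R=RYGO U=WORY F=WBGY D=WRYG B=GBWB
After move 5 (R'): R=YORG U=WWRG F=WOGY D=WBYY B=GBRB
Query: R face = YORG

Answer: Y O R G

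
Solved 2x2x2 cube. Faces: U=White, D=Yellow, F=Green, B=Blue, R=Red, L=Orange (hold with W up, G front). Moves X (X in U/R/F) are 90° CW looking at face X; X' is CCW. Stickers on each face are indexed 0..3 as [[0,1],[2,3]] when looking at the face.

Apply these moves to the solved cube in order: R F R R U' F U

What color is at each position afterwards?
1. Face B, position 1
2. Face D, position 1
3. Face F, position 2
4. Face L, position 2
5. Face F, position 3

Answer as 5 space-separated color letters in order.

After move 1 (R): R=RRRR U=WGWG F=GYGY D=YBYB B=WBWB
After move 2 (F): F=GGYY U=WGOO R=WRGR D=RRYB L=OYOB
After move 3 (R): R=GWRR U=WGOY F=GRYB D=RWYW B=OBGB
After move 4 (R): R=RGRW U=WROB F=GWYW D=RGYO B=YBGB
After move 5 (U'): U=RBWO F=OYYW R=GWRW B=RGGB L=YBOB
After move 6 (F): F=YOWY U=RBBB R=WWOW D=RGYO L=YROG
After move 7 (U): U=BRBB F=WWWY R=RGOW B=YRGB L=YOOG
Query 1: B[1] = R
Query 2: D[1] = G
Query 3: F[2] = W
Query 4: L[2] = O
Query 5: F[3] = Y

Answer: R G W O Y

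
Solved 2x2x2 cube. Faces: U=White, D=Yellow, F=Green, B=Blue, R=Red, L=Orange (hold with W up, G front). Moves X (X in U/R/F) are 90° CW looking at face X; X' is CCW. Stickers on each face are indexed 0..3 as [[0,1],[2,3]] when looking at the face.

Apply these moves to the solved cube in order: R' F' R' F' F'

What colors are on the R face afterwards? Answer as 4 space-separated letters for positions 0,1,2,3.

After move 1 (R'): R=RRRR U=WBWB F=GWGW D=YGYG B=YBYB
After move 2 (F'): F=WWGG U=WBRR R=GRYR D=OOYG L=OBOW
After move 3 (R'): R=RRGY U=WYRY F=WBGR D=OWYG B=GBOB
After move 4 (F'): F=BRWG U=WYRG R=WROY D=BWYG L=OYOR
After move 5 (F'): F=RGBW U=WYWO R=WRBY D=YRYG L=OGOR
Query: R face = WRBY

Answer: W R B Y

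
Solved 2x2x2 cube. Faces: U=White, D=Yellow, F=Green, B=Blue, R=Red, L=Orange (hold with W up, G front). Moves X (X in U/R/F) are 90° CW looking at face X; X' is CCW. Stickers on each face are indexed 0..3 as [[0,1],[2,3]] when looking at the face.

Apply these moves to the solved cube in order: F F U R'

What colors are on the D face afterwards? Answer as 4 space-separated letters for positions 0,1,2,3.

Answer: W R Y G

Derivation:
After move 1 (F): F=GGGG U=WWOO R=WRWR D=RRYY L=OYOY
After move 2 (F): F=GGGG U=WWYY R=OROR D=WWYY L=OROR
After move 3 (U): U=YWYW F=ORGG R=BBOR B=ORBB L=GGOR
After move 4 (R'): R=BRBO U=YBYO F=OWGW D=WRYG B=YRWB
Query: D face = WRYG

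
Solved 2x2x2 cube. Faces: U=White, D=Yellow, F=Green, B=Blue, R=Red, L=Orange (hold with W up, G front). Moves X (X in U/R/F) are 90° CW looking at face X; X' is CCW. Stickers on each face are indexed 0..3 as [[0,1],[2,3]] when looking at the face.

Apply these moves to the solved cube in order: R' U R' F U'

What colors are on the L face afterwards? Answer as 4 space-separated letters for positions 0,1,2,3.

After move 1 (R'): R=RRRR U=WBWB F=GWGW D=YGYG B=YBYB
After move 2 (U): U=WWBB F=RRGW R=YBRR B=OOYB L=GWOO
After move 3 (R'): R=BRYR U=WYBO F=RWGB D=YRYW B=GOGB
After move 4 (F): F=GRBW U=WYOW R=BROR D=YBYW L=GYOR
After move 5 (U'): U=YWWO F=GYBW R=GROR B=BRGB L=GOOR
Query: L face = GOOR

Answer: G O O R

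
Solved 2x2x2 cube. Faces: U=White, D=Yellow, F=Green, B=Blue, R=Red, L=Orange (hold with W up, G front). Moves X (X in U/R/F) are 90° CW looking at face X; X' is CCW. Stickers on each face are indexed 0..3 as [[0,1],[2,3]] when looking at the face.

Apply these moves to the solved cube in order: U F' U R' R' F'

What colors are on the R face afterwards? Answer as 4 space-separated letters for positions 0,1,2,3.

Answer: W Y G O

Derivation:
After move 1 (U): U=WWWW F=RRGG R=BBRR B=OOBB L=GGOO
After move 2 (F'): F=RGRG U=WWBR R=YBYR D=GOYY L=GWOW
After move 3 (U): U=BWRW F=YBRG R=OOYR B=GWBB L=RGOW
After move 4 (R'): R=OROY U=BBRG F=YWRW D=GBYG B=YWOB
After move 5 (R'): R=RYOO U=BORY F=YBRG D=GWYW B=GWBB
After move 6 (F'): F=BGYR U=BORO R=WYGO D=GWYW L=RYOR
Query: R face = WYGO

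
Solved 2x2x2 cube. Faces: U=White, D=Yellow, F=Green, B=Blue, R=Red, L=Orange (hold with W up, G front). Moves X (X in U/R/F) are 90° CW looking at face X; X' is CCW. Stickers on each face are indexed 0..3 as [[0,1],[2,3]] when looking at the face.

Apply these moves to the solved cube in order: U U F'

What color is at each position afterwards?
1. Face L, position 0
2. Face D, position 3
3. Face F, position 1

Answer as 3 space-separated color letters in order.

After move 1 (U): U=WWWW F=RRGG R=BBRR B=OOBB L=GGOO
After move 2 (U): U=WWWW F=BBGG R=OORR B=GGBB L=RROO
After move 3 (F'): F=BGBG U=WWOR R=YOYR D=ROYY L=RWOW
Query 1: L[0] = R
Query 2: D[3] = Y
Query 3: F[1] = G

Answer: R Y G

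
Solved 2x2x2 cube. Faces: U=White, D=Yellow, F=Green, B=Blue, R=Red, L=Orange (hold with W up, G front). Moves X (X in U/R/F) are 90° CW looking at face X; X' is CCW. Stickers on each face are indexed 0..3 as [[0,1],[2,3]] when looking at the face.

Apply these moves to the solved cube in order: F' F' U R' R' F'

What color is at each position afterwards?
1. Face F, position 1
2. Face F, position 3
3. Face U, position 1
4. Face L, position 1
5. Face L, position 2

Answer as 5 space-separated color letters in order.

After move 1 (F'): F=GGGG U=WWRR R=YRYR D=OOYY L=OWOW
After move 2 (F'): F=GGGG U=WWYY R=OROR D=WWYY L=OROR
After move 3 (U): U=YWYW F=ORGG R=BBOR B=ORBB L=GGOR
After move 4 (R'): R=BRBO U=YBYO F=OWGW D=WRYG B=YRWB
After move 5 (R'): R=ROBB U=YWYY F=OBGO D=WWYW B=GRRB
After move 6 (F'): F=BOOG U=YWRB R=WOWB D=GRYW L=GYOY
Query 1: F[1] = O
Query 2: F[3] = G
Query 3: U[1] = W
Query 4: L[1] = Y
Query 5: L[2] = O

Answer: O G W Y O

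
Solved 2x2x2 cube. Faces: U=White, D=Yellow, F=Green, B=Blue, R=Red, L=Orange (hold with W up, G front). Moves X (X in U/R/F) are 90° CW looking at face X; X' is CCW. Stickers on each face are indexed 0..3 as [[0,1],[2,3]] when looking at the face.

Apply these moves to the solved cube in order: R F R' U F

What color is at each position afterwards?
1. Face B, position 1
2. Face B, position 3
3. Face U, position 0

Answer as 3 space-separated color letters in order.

Answer: Y B O

Derivation:
After move 1 (R): R=RRRR U=WGWG F=GYGY D=YBYB B=WBWB
After move 2 (F): F=GGYY U=WGOO R=WRGR D=RRYB L=OYOB
After move 3 (R'): R=RRWG U=WWOW F=GGYO D=RGYY B=BBRB
After move 4 (U): U=OWWW F=RRYO R=BBWG B=OYRB L=GGOB
After move 5 (F): F=YROR U=OWBG R=WBWG D=WBYY L=GROG
Query 1: B[1] = Y
Query 2: B[3] = B
Query 3: U[0] = O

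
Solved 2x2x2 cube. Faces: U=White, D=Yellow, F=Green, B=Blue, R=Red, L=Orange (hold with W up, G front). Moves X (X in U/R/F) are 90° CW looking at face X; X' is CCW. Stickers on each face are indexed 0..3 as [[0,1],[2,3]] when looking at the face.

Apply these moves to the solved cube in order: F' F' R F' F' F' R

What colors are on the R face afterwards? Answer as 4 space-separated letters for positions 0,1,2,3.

Answer: G Y R O

Derivation:
After move 1 (F'): F=GGGG U=WWRR R=YRYR D=OOYY L=OWOW
After move 2 (F'): F=GGGG U=WWYY R=OROR D=WWYY L=OROR
After move 3 (R): R=OORR U=WGYG F=GWGY D=WBYB B=YBWB
After move 4 (F'): F=WYGG U=WGOR R=BOWR D=RRYB L=OGOY
After move 5 (F'): F=YGWG U=WGBW R=RORR D=GYYB L=OROO
After move 6 (F'): F=GGYW U=WGRR R=YOGR D=ROYB L=OWOB
After move 7 (R): R=GYRO U=WGRW F=GOYB D=RWYY B=RBGB
Query: R face = GYRO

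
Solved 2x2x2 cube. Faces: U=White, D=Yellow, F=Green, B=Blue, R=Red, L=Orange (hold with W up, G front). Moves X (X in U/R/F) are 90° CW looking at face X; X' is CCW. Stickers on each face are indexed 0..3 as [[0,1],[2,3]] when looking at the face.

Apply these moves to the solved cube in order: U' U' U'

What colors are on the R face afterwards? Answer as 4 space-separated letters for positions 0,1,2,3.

Answer: B B R R

Derivation:
After move 1 (U'): U=WWWW F=OOGG R=GGRR B=RRBB L=BBOO
After move 2 (U'): U=WWWW F=BBGG R=OORR B=GGBB L=RROO
After move 3 (U'): U=WWWW F=RRGG R=BBRR B=OOBB L=GGOO
Query: R face = BBRR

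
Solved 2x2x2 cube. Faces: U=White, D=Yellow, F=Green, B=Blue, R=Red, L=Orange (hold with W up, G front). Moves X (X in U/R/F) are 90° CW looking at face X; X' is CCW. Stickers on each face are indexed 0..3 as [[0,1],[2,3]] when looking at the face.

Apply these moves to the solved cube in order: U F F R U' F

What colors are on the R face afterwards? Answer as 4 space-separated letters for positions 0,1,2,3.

Answer: W W Y B

Derivation:
After move 1 (U): U=WWWW F=RRGG R=BBRR B=OOBB L=GGOO
After move 2 (F): F=GRGR U=WWOG R=WBWR D=RBYY L=GYOY
After move 3 (F): F=GGRR U=WWYY R=OBGR D=WWYY L=GROB
After move 4 (R): R=GORB U=WGYR F=GWRY D=WBYO B=YOWB
After move 5 (U'): U=GRWY F=GRRY R=GWRB B=GOWB L=YOOB
After move 6 (F): F=RGYR U=GRBO R=WWYB D=RGYO L=YWOB
Query: R face = WWYB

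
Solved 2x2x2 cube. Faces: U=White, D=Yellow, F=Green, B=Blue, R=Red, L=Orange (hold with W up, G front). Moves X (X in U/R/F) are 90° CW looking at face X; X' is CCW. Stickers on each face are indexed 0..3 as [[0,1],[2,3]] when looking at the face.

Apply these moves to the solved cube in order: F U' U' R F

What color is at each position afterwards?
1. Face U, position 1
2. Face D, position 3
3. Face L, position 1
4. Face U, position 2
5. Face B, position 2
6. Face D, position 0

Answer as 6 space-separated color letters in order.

After move 1 (F): F=GGGG U=WWOO R=WRWR D=RRYY L=OYOY
After move 2 (U'): U=WOWO F=OYGG R=GGWR B=WRBB L=BBOY
After move 3 (U'): U=OOWW F=BBGG R=OYWR B=GGBB L=WROY
After move 4 (R): R=WORY U=OBWG F=BRGY D=RBYG B=WGOB
After move 5 (F): F=GBYR U=OBYR R=WOGY D=RWYG L=WROB
Query 1: U[1] = B
Query 2: D[3] = G
Query 3: L[1] = R
Query 4: U[2] = Y
Query 5: B[2] = O
Query 6: D[0] = R

Answer: B G R Y O R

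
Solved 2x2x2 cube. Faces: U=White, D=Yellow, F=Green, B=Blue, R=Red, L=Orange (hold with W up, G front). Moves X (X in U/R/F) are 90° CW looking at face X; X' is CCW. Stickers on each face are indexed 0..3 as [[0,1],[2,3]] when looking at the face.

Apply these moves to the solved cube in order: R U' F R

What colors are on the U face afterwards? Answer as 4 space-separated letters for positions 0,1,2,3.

Answer: G O O O

Derivation:
After move 1 (R): R=RRRR U=WGWG F=GYGY D=YBYB B=WBWB
After move 2 (U'): U=GGWW F=OOGY R=GYRR B=RRWB L=WBOO
After move 3 (F): F=GOYO U=GGOB R=WYWR D=RGYB L=WYOB
After move 4 (R): R=WWRY U=GOOO F=GGYB D=RWYR B=BRGB
Query: U face = GOOO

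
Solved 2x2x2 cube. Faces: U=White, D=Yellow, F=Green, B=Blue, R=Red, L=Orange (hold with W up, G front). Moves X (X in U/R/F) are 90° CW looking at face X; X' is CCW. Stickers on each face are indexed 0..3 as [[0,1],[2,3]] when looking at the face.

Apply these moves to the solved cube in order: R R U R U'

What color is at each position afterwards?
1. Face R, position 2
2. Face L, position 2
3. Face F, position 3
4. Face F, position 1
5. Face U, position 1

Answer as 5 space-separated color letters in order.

Answer: R O W B B

Derivation:
After move 1 (R): R=RRRR U=WGWG F=GYGY D=YBYB B=WBWB
After move 2 (R): R=RRRR U=WYWY F=GBGB D=YWYW B=GBGB
After move 3 (U): U=WWYY F=RRGB R=GBRR B=OOGB L=GBOO
After move 4 (R): R=RGRB U=WRYB F=RWGW D=YGYO B=YOWB
After move 5 (U'): U=RBWY F=GBGW R=RWRB B=RGWB L=YOOO
Query 1: R[2] = R
Query 2: L[2] = O
Query 3: F[3] = W
Query 4: F[1] = B
Query 5: U[1] = B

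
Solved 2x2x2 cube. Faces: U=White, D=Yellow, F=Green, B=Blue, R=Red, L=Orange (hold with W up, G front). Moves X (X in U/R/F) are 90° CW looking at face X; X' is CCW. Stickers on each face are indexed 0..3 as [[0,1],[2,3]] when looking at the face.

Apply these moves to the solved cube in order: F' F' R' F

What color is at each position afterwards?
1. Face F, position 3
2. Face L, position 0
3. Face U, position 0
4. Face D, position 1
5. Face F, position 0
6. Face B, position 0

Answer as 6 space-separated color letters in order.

Answer: W O W R G Y

Derivation:
After move 1 (F'): F=GGGG U=WWRR R=YRYR D=OOYY L=OWOW
After move 2 (F'): F=GGGG U=WWYY R=OROR D=WWYY L=OROR
After move 3 (R'): R=RROO U=WBYB F=GWGY D=WGYG B=YBWB
After move 4 (F): F=GGYW U=WBRR R=YRBO D=ORYG L=OWOG
Query 1: F[3] = W
Query 2: L[0] = O
Query 3: U[0] = W
Query 4: D[1] = R
Query 5: F[0] = G
Query 6: B[0] = Y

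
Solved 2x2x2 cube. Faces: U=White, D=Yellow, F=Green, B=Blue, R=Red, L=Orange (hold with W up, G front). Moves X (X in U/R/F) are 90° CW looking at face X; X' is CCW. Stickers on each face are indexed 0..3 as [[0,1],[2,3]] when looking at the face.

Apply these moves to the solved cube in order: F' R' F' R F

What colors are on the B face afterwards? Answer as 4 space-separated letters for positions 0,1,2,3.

After move 1 (F'): F=GGGG U=WWRR R=YRYR D=OOYY L=OWOW
After move 2 (R'): R=RRYY U=WBRB F=GWGR D=OGYG B=YBOB
After move 3 (F'): F=WRGG U=WBRY R=GROY D=WWYG L=OBOR
After move 4 (R): R=OGYR U=WRRG F=WWGG D=WOYY B=YBBB
After move 5 (F): F=GWGW U=WRRB R=RGGR D=YOYY L=OWOO
Query: B face = YBBB

Answer: Y B B B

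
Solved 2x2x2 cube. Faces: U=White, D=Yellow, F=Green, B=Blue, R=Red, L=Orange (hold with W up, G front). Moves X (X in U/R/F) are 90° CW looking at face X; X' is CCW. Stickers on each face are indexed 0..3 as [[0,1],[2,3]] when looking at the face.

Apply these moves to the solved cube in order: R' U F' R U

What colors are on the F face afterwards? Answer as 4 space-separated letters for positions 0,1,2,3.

After move 1 (R'): R=RRRR U=WBWB F=GWGW D=YGYG B=YBYB
After move 2 (U): U=WWBB F=RRGW R=YBRR B=OOYB L=GWOO
After move 3 (F'): F=RWRG U=WWYR R=GBYR D=WOYG L=GBOB
After move 4 (R): R=YGRB U=WWYG F=RORG D=WYYO B=ROWB
After move 5 (U): U=YWGW F=YGRG R=RORB B=GBWB L=ROOB
Query: F face = YGRG

Answer: Y G R G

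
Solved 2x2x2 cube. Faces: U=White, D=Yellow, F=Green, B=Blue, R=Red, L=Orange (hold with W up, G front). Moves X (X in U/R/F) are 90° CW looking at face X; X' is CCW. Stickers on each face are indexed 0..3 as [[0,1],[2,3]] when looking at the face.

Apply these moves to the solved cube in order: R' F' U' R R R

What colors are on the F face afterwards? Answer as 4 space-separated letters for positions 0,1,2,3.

Answer: O R G R

Derivation:
After move 1 (R'): R=RRRR U=WBWB F=GWGW D=YGYG B=YBYB
After move 2 (F'): F=WWGG U=WBRR R=GRYR D=OOYG L=OBOW
After move 3 (U'): U=BRWR F=OBGG R=WWYR B=GRYB L=YBOW
After move 4 (R): R=YWRW U=BBWG F=OOGG D=OYYG B=RRRB
After move 5 (R): R=RYWW U=BOWG F=OYGG D=ORYR B=GRBB
After move 6 (R): R=WRWY U=BYWG F=ORGR D=OBYG B=GROB
Query: F face = ORGR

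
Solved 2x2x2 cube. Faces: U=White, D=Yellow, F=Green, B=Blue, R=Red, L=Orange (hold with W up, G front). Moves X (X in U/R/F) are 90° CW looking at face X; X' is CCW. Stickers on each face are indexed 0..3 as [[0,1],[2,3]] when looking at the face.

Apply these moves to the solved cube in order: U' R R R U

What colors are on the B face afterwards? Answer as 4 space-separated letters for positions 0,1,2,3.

Answer: B B Y B

Derivation:
After move 1 (U'): U=WWWW F=OOGG R=GGRR B=RRBB L=BBOO
After move 2 (R): R=RGRG U=WOWG F=OYGY D=YBYR B=WRWB
After move 3 (R): R=RRGG U=WYWY F=OBGR D=YWYW B=GROB
After move 4 (R): R=GRGR U=WBWR F=OWGW D=YOYG B=YRYB
After move 5 (U): U=WWRB F=GRGW R=YRGR B=BBYB L=OWOO
Query: B face = BBYB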